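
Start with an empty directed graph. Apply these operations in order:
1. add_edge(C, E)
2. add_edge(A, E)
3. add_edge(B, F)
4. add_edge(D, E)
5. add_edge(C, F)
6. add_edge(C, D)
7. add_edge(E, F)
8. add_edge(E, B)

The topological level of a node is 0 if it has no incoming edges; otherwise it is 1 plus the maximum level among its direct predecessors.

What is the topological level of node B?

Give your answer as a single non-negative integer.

Op 1: add_edge(C, E). Edges now: 1
Op 2: add_edge(A, E). Edges now: 2
Op 3: add_edge(B, F). Edges now: 3
Op 4: add_edge(D, E). Edges now: 4
Op 5: add_edge(C, F). Edges now: 5
Op 6: add_edge(C, D). Edges now: 6
Op 7: add_edge(E, F). Edges now: 7
Op 8: add_edge(E, B). Edges now: 8
Compute levels (Kahn BFS):
  sources (in-degree 0): A, C
  process A: level=0
    A->E: in-degree(E)=2, level(E)>=1
  process C: level=0
    C->D: in-degree(D)=0, level(D)=1, enqueue
    C->E: in-degree(E)=1, level(E)>=1
    C->F: in-degree(F)=2, level(F)>=1
  process D: level=1
    D->E: in-degree(E)=0, level(E)=2, enqueue
  process E: level=2
    E->B: in-degree(B)=0, level(B)=3, enqueue
    E->F: in-degree(F)=1, level(F)>=3
  process B: level=3
    B->F: in-degree(F)=0, level(F)=4, enqueue
  process F: level=4
All levels: A:0, B:3, C:0, D:1, E:2, F:4
level(B) = 3

Answer: 3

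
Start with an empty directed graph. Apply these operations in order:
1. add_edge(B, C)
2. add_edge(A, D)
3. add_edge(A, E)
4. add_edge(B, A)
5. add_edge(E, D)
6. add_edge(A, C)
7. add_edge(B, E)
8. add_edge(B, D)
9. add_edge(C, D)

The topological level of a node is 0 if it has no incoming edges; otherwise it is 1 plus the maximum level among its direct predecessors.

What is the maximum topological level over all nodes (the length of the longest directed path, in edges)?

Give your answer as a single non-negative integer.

Answer: 3

Derivation:
Op 1: add_edge(B, C). Edges now: 1
Op 2: add_edge(A, D). Edges now: 2
Op 3: add_edge(A, E). Edges now: 3
Op 4: add_edge(B, A). Edges now: 4
Op 5: add_edge(E, D). Edges now: 5
Op 6: add_edge(A, C). Edges now: 6
Op 7: add_edge(B, E). Edges now: 7
Op 8: add_edge(B, D). Edges now: 8
Op 9: add_edge(C, D). Edges now: 9
Compute levels (Kahn BFS):
  sources (in-degree 0): B
  process B: level=0
    B->A: in-degree(A)=0, level(A)=1, enqueue
    B->C: in-degree(C)=1, level(C)>=1
    B->D: in-degree(D)=3, level(D)>=1
    B->E: in-degree(E)=1, level(E)>=1
  process A: level=1
    A->C: in-degree(C)=0, level(C)=2, enqueue
    A->D: in-degree(D)=2, level(D)>=2
    A->E: in-degree(E)=0, level(E)=2, enqueue
  process C: level=2
    C->D: in-degree(D)=1, level(D)>=3
  process E: level=2
    E->D: in-degree(D)=0, level(D)=3, enqueue
  process D: level=3
All levels: A:1, B:0, C:2, D:3, E:2
max level = 3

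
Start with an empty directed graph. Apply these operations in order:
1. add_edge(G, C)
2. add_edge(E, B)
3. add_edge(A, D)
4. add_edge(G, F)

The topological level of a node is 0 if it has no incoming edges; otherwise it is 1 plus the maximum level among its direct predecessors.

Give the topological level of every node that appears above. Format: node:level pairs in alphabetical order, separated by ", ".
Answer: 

Answer: A:0, B:1, C:1, D:1, E:0, F:1, G:0

Derivation:
Op 1: add_edge(G, C). Edges now: 1
Op 2: add_edge(E, B). Edges now: 2
Op 3: add_edge(A, D). Edges now: 3
Op 4: add_edge(G, F). Edges now: 4
Compute levels (Kahn BFS):
  sources (in-degree 0): A, E, G
  process A: level=0
    A->D: in-degree(D)=0, level(D)=1, enqueue
  process E: level=0
    E->B: in-degree(B)=0, level(B)=1, enqueue
  process G: level=0
    G->C: in-degree(C)=0, level(C)=1, enqueue
    G->F: in-degree(F)=0, level(F)=1, enqueue
  process D: level=1
  process B: level=1
  process C: level=1
  process F: level=1
All levels: A:0, B:1, C:1, D:1, E:0, F:1, G:0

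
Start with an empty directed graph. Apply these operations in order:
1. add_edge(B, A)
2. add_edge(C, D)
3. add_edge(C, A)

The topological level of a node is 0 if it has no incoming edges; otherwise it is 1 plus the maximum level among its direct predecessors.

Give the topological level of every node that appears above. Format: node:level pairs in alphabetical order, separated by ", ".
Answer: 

Answer: A:1, B:0, C:0, D:1

Derivation:
Op 1: add_edge(B, A). Edges now: 1
Op 2: add_edge(C, D). Edges now: 2
Op 3: add_edge(C, A). Edges now: 3
Compute levels (Kahn BFS):
  sources (in-degree 0): B, C
  process B: level=0
    B->A: in-degree(A)=1, level(A)>=1
  process C: level=0
    C->A: in-degree(A)=0, level(A)=1, enqueue
    C->D: in-degree(D)=0, level(D)=1, enqueue
  process A: level=1
  process D: level=1
All levels: A:1, B:0, C:0, D:1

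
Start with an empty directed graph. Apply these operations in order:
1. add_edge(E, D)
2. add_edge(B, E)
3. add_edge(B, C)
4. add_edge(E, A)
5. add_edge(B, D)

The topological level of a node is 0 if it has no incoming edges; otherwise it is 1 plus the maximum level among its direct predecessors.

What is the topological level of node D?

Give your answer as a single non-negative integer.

Answer: 2

Derivation:
Op 1: add_edge(E, D). Edges now: 1
Op 2: add_edge(B, E). Edges now: 2
Op 3: add_edge(B, C). Edges now: 3
Op 4: add_edge(E, A). Edges now: 4
Op 5: add_edge(B, D). Edges now: 5
Compute levels (Kahn BFS):
  sources (in-degree 0): B
  process B: level=0
    B->C: in-degree(C)=0, level(C)=1, enqueue
    B->D: in-degree(D)=1, level(D)>=1
    B->E: in-degree(E)=0, level(E)=1, enqueue
  process C: level=1
  process E: level=1
    E->A: in-degree(A)=0, level(A)=2, enqueue
    E->D: in-degree(D)=0, level(D)=2, enqueue
  process A: level=2
  process D: level=2
All levels: A:2, B:0, C:1, D:2, E:1
level(D) = 2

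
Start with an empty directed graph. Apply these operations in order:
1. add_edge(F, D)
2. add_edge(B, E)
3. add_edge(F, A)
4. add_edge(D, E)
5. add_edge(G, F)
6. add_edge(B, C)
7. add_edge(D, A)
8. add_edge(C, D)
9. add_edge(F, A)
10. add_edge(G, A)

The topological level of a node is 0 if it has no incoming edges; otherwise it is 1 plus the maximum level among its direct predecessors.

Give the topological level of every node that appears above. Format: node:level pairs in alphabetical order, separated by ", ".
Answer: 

Answer: A:3, B:0, C:1, D:2, E:3, F:1, G:0

Derivation:
Op 1: add_edge(F, D). Edges now: 1
Op 2: add_edge(B, E). Edges now: 2
Op 3: add_edge(F, A). Edges now: 3
Op 4: add_edge(D, E). Edges now: 4
Op 5: add_edge(G, F). Edges now: 5
Op 6: add_edge(B, C). Edges now: 6
Op 7: add_edge(D, A). Edges now: 7
Op 8: add_edge(C, D). Edges now: 8
Op 9: add_edge(F, A) (duplicate, no change). Edges now: 8
Op 10: add_edge(G, A). Edges now: 9
Compute levels (Kahn BFS):
  sources (in-degree 0): B, G
  process B: level=0
    B->C: in-degree(C)=0, level(C)=1, enqueue
    B->E: in-degree(E)=1, level(E)>=1
  process G: level=0
    G->A: in-degree(A)=2, level(A)>=1
    G->F: in-degree(F)=0, level(F)=1, enqueue
  process C: level=1
    C->D: in-degree(D)=1, level(D)>=2
  process F: level=1
    F->A: in-degree(A)=1, level(A)>=2
    F->D: in-degree(D)=0, level(D)=2, enqueue
  process D: level=2
    D->A: in-degree(A)=0, level(A)=3, enqueue
    D->E: in-degree(E)=0, level(E)=3, enqueue
  process A: level=3
  process E: level=3
All levels: A:3, B:0, C:1, D:2, E:3, F:1, G:0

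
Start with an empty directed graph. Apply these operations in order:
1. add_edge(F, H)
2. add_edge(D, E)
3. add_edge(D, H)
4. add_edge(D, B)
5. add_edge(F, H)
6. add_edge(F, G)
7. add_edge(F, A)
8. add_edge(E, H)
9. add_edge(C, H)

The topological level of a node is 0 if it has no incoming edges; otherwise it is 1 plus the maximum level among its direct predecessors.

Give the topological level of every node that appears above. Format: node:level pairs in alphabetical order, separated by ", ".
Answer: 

Answer: A:1, B:1, C:0, D:0, E:1, F:0, G:1, H:2

Derivation:
Op 1: add_edge(F, H). Edges now: 1
Op 2: add_edge(D, E). Edges now: 2
Op 3: add_edge(D, H). Edges now: 3
Op 4: add_edge(D, B). Edges now: 4
Op 5: add_edge(F, H) (duplicate, no change). Edges now: 4
Op 6: add_edge(F, G). Edges now: 5
Op 7: add_edge(F, A). Edges now: 6
Op 8: add_edge(E, H). Edges now: 7
Op 9: add_edge(C, H). Edges now: 8
Compute levels (Kahn BFS):
  sources (in-degree 0): C, D, F
  process C: level=0
    C->H: in-degree(H)=3, level(H)>=1
  process D: level=0
    D->B: in-degree(B)=0, level(B)=1, enqueue
    D->E: in-degree(E)=0, level(E)=1, enqueue
    D->H: in-degree(H)=2, level(H)>=1
  process F: level=0
    F->A: in-degree(A)=0, level(A)=1, enqueue
    F->G: in-degree(G)=0, level(G)=1, enqueue
    F->H: in-degree(H)=1, level(H)>=1
  process B: level=1
  process E: level=1
    E->H: in-degree(H)=0, level(H)=2, enqueue
  process A: level=1
  process G: level=1
  process H: level=2
All levels: A:1, B:1, C:0, D:0, E:1, F:0, G:1, H:2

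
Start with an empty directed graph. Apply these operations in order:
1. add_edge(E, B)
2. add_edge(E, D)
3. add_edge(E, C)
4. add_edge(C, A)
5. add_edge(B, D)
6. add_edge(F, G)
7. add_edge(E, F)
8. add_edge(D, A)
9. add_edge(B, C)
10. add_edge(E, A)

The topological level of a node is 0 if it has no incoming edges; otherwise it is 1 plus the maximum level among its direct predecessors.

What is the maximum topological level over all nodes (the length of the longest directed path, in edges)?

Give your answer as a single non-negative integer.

Op 1: add_edge(E, B). Edges now: 1
Op 2: add_edge(E, D). Edges now: 2
Op 3: add_edge(E, C). Edges now: 3
Op 4: add_edge(C, A). Edges now: 4
Op 5: add_edge(B, D). Edges now: 5
Op 6: add_edge(F, G). Edges now: 6
Op 7: add_edge(E, F). Edges now: 7
Op 8: add_edge(D, A). Edges now: 8
Op 9: add_edge(B, C). Edges now: 9
Op 10: add_edge(E, A). Edges now: 10
Compute levels (Kahn BFS):
  sources (in-degree 0): E
  process E: level=0
    E->A: in-degree(A)=2, level(A)>=1
    E->B: in-degree(B)=0, level(B)=1, enqueue
    E->C: in-degree(C)=1, level(C)>=1
    E->D: in-degree(D)=1, level(D)>=1
    E->F: in-degree(F)=0, level(F)=1, enqueue
  process B: level=1
    B->C: in-degree(C)=0, level(C)=2, enqueue
    B->D: in-degree(D)=0, level(D)=2, enqueue
  process F: level=1
    F->G: in-degree(G)=0, level(G)=2, enqueue
  process C: level=2
    C->A: in-degree(A)=1, level(A)>=3
  process D: level=2
    D->A: in-degree(A)=0, level(A)=3, enqueue
  process G: level=2
  process A: level=3
All levels: A:3, B:1, C:2, D:2, E:0, F:1, G:2
max level = 3

Answer: 3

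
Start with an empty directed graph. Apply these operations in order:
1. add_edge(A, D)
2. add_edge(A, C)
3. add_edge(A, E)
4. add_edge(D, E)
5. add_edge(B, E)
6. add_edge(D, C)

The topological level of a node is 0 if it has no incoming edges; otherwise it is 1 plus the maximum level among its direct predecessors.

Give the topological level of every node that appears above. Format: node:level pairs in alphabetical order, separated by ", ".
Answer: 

Answer: A:0, B:0, C:2, D:1, E:2

Derivation:
Op 1: add_edge(A, D). Edges now: 1
Op 2: add_edge(A, C). Edges now: 2
Op 3: add_edge(A, E). Edges now: 3
Op 4: add_edge(D, E). Edges now: 4
Op 5: add_edge(B, E). Edges now: 5
Op 6: add_edge(D, C). Edges now: 6
Compute levels (Kahn BFS):
  sources (in-degree 0): A, B
  process A: level=0
    A->C: in-degree(C)=1, level(C)>=1
    A->D: in-degree(D)=0, level(D)=1, enqueue
    A->E: in-degree(E)=2, level(E)>=1
  process B: level=0
    B->E: in-degree(E)=1, level(E)>=1
  process D: level=1
    D->C: in-degree(C)=0, level(C)=2, enqueue
    D->E: in-degree(E)=0, level(E)=2, enqueue
  process C: level=2
  process E: level=2
All levels: A:0, B:0, C:2, D:1, E:2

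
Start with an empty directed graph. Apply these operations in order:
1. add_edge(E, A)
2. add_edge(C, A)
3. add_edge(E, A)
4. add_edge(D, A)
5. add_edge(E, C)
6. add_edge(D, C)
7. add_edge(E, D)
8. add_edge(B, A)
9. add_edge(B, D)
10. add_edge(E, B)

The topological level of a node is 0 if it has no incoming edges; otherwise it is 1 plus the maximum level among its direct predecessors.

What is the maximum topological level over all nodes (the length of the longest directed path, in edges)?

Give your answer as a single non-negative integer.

Answer: 4

Derivation:
Op 1: add_edge(E, A). Edges now: 1
Op 2: add_edge(C, A). Edges now: 2
Op 3: add_edge(E, A) (duplicate, no change). Edges now: 2
Op 4: add_edge(D, A). Edges now: 3
Op 5: add_edge(E, C). Edges now: 4
Op 6: add_edge(D, C). Edges now: 5
Op 7: add_edge(E, D). Edges now: 6
Op 8: add_edge(B, A). Edges now: 7
Op 9: add_edge(B, D). Edges now: 8
Op 10: add_edge(E, B). Edges now: 9
Compute levels (Kahn BFS):
  sources (in-degree 0): E
  process E: level=0
    E->A: in-degree(A)=3, level(A)>=1
    E->B: in-degree(B)=0, level(B)=1, enqueue
    E->C: in-degree(C)=1, level(C)>=1
    E->D: in-degree(D)=1, level(D)>=1
  process B: level=1
    B->A: in-degree(A)=2, level(A)>=2
    B->D: in-degree(D)=0, level(D)=2, enqueue
  process D: level=2
    D->A: in-degree(A)=1, level(A)>=3
    D->C: in-degree(C)=0, level(C)=3, enqueue
  process C: level=3
    C->A: in-degree(A)=0, level(A)=4, enqueue
  process A: level=4
All levels: A:4, B:1, C:3, D:2, E:0
max level = 4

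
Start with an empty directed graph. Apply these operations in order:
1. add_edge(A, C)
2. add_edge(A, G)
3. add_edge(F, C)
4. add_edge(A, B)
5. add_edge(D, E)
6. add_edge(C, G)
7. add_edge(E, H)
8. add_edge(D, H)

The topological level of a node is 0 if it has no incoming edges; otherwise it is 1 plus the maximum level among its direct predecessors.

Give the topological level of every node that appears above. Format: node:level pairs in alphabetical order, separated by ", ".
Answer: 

Answer: A:0, B:1, C:1, D:0, E:1, F:0, G:2, H:2

Derivation:
Op 1: add_edge(A, C). Edges now: 1
Op 2: add_edge(A, G). Edges now: 2
Op 3: add_edge(F, C). Edges now: 3
Op 4: add_edge(A, B). Edges now: 4
Op 5: add_edge(D, E). Edges now: 5
Op 6: add_edge(C, G). Edges now: 6
Op 7: add_edge(E, H). Edges now: 7
Op 8: add_edge(D, H). Edges now: 8
Compute levels (Kahn BFS):
  sources (in-degree 0): A, D, F
  process A: level=0
    A->B: in-degree(B)=0, level(B)=1, enqueue
    A->C: in-degree(C)=1, level(C)>=1
    A->G: in-degree(G)=1, level(G)>=1
  process D: level=0
    D->E: in-degree(E)=0, level(E)=1, enqueue
    D->H: in-degree(H)=1, level(H)>=1
  process F: level=0
    F->C: in-degree(C)=0, level(C)=1, enqueue
  process B: level=1
  process E: level=1
    E->H: in-degree(H)=0, level(H)=2, enqueue
  process C: level=1
    C->G: in-degree(G)=0, level(G)=2, enqueue
  process H: level=2
  process G: level=2
All levels: A:0, B:1, C:1, D:0, E:1, F:0, G:2, H:2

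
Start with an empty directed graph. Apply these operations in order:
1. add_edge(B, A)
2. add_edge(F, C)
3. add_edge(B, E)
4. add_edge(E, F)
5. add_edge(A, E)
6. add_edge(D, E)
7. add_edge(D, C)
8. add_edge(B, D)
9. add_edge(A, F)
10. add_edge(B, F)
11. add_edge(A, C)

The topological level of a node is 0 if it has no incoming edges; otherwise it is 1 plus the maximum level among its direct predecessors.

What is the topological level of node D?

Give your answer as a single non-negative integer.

Op 1: add_edge(B, A). Edges now: 1
Op 2: add_edge(F, C). Edges now: 2
Op 3: add_edge(B, E). Edges now: 3
Op 4: add_edge(E, F). Edges now: 4
Op 5: add_edge(A, E). Edges now: 5
Op 6: add_edge(D, E). Edges now: 6
Op 7: add_edge(D, C). Edges now: 7
Op 8: add_edge(B, D). Edges now: 8
Op 9: add_edge(A, F). Edges now: 9
Op 10: add_edge(B, F). Edges now: 10
Op 11: add_edge(A, C). Edges now: 11
Compute levels (Kahn BFS):
  sources (in-degree 0): B
  process B: level=0
    B->A: in-degree(A)=0, level(A)=1, enqueue
    B->D: in-degree(D)=0, level(D)=1, enqueue
    B->E: in-degree(E)=2, level(E)>=1
    B->F: in-degree(F)=2, level(F)>=1
  process A: level=1
    A->C: in-degree(C)=2, level(C)>=2
    A->E: in-degree(E)=1, level(E)>=2
    A->F: in-degree(F)=1, level(F)>=2
  process D: level=1
    D->C: in-degree(C)=1, level(C)>=2
    D->E: in-degree(E)=0, level(E)=2, enqueue
  process E: level=2
    E->F: in-degree(F)=0, level(F)=3, enqueue
  process F: level=3
    F->C: in-degree(C)=0, level(C)=4, enqueue
  process C: level=4
All levels: A:1, B:0, C:4, D:1, E:2, F:3
level(D) = 1

Answer: 1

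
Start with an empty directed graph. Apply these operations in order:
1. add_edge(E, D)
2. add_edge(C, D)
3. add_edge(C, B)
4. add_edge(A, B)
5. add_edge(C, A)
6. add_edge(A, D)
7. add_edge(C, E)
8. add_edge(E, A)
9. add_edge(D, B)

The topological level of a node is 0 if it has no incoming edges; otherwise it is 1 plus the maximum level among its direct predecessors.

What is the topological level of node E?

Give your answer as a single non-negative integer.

Answer: 1

Derivation:
Op 1: add_edge(E, D). Edges now: 1
Op 2: add_edge(C, D). Edges now: 2
Op 3: add_edge(C, B). Edges now: 3
Op 4: add_edge(A, B). Edges now: 4
Op 5: add_edge(C, A). Edges now: 5
Op 6: add_edge(A, D). Edges now: 6
Op 7: add_edge(C, E). Edges now: 7
Op 8: add_edge(E, A). Edges now: 8
Op 9: add_edge(D, B). Edges now: 9
Compute levels (Kahn BFS):
  sources (in-degree 0): C
  process C: level=0
    C->A: in-degree(A)=1, level(A)>=1
    C->B: in-degree(B)=2, level(B)>=1
    C->D: in-degree(D)=2, level(D)>=1
    C->E: in-degree(E)=0, level(E)=1, enqueue
  process E: level=1
    E->A: in-degree(A)=0, level(A)=2, enqueue
    E->D: in-degree(D)=1, level(D)>=2
  process A: level=2
    A->B: in-degree(B)=1, level(B)>=3
    A->D: in-degree(D)=0, level(D)=3, enqueue
  process D: level=3
    D->B: in-degree(B)=0, level(B)=4, enqueue
  process B: level=4
All levels: A:2, B:4, C:0, D:3, E:1
level(E) = 1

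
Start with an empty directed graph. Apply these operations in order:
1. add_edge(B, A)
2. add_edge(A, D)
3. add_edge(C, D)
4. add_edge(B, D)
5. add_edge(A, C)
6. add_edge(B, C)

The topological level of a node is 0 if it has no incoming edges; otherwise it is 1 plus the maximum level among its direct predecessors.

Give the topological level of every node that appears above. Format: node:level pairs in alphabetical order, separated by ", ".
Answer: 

Op 1: add_edge(B, A). Edges now: 1
Op 2: add_edge(A, D). Edges now: 2
Op 3: add_edge(C, D). Edges now: 3
Op 4: add_edge(B, D). Edges now: 4
Op 5: add_edge(A, C). Edges now: 5
Op 6: add_edge(B, C). Edges now: 6
Compute levels (Kahn BFS):
  sources (in-degree 0): B
  process B: level=0
    B->A: in-degree(A)=0, level(A)=1, enqueue
    B->C: in-degree(C)=1, level(C)>=1
    B->D: in-degree(D)=2, level(D)>=1
  process A: level=1
    A->C: in-degree(C)=0, level(C)=2, enqueue
    A->D: in-degree(D)=1, level(D)>=2
  process C: level=2
    C->D: in-degree(D)=0, level(D)=3, enqueue
  process D: level=3
All levels: A:1, B:0, C:2, D:3

Answer: A:1, B:0, C:2, D:3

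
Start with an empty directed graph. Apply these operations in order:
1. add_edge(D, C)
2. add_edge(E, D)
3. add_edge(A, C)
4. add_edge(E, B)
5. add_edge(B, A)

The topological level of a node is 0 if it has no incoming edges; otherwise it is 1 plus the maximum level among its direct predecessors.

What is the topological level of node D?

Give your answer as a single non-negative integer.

Op 1: add_edge(D, C). Edges now: 1
Op 2: add_edge(E, D). Edges now: 2
Op 3: add_edge(A, C). Edges now: 3
Op 4: add_edge(E, B). Edges now: 4
Op 5: add_edge(B, A). Edges now: 5
Compute levels (Kahn BFS):
  sources (in-degree 0): E
  process E: level=0
    E->B: in-degree(B)=0, level(B)=1, enqueue
    E->D: in-degree(D)=0, level(D)=1, enqueue
  process B: level=1
    B->A: in-degree(A)=0, level(A)=2, enqueue
  process D: level=1
    D->C: in-degree(C)=1, level(C)>=2
  process A: level=2
    A->C: in-degree(C)=0, level(C)=3, enqueue
  process C: level=3
All levels: A:2, B:1, C:3, D:1, E:0
level(D) = 1

Answer: 1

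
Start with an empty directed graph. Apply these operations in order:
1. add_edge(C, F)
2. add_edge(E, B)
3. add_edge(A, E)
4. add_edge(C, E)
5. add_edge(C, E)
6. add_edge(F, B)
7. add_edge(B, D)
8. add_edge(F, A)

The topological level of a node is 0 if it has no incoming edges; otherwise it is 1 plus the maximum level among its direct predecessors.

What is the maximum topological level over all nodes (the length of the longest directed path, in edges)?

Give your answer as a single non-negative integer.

Answer: 5

Derivation:
Op 1: add_edge(C, F). Edges now: 1
Op 2: add_edge(E, B). Edges now: 2
Op 3: add_edge(A, E). Edges now: 3
Op 4: add_edge(C, E). Edges now: 4
Op 5: add_edge(C, E) (duplicate, no change). Edges now: 4
Op 6: add_edge(F, B). Edges now: 5
Op 7: add_edge(B, D). Edges now: 6
Op 8: add_edge(F, A). Edges now: 7
Compute levels (Kahn BFS):
  sources (in-degree 0): C
  process C: level=0
    C->E: in-degree(E)=1, level(E)>=1
    C->F: in-degree(F)=0, level(F)=1, enqueue
  process F: level=1
    F->A: in-degree(A)=0, level(A)=2, enqueue
    F->B: in-degree(B)=1, level(B)>=2
  process A: level=2
    A->E: in-degree(E)=0, level(E)=3, enqueue
  process E: level=3
    E->B: in-degree(B)=0, level(B)=4, enqueue
  process B: level=4
    B->D: in-degree(D)=0, level(D)=5, enqueue
  process D: level=5
All levels: A:2, B:4, C:0, D:5, E:3, F:1
max level = 5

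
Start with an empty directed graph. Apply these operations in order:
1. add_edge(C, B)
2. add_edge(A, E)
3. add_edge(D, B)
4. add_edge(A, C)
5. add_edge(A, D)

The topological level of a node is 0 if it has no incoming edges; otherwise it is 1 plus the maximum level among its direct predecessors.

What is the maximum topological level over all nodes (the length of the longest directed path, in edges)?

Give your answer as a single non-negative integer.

Answer: 2

Derivation:
Op 1: add_edge(C, B). Edges now: 1
Op 2: add_edge(A, E). Edges now: 2
Op 3: add_edge(D, B). Edges now: 3
Op 4: add_edge(A, C). Edges now: 4
Op 5: add_edge(A, D). Edges now: 5
Compute levels (Kahn BFS):
  sources (in-degree 0): A
  process A: level=0
    A->C: in-degree(C)=0, level(C)=1, enqueue
    A->D: in-degree(D)=0, level(D)=1, enqueue
    A->E: in-degree(E)=0, level(E)=1, enqueue
  process C: level=1
    C->B: in-degree(B)=1, level(B)>=2
  process D: level=1
    D->B: in-degree(B)=0, level(B)=2, enqueue
  process E: level=1
  process B: level=2
All levels: A:0, B:2, C:1, D:1, E:1
max level = 2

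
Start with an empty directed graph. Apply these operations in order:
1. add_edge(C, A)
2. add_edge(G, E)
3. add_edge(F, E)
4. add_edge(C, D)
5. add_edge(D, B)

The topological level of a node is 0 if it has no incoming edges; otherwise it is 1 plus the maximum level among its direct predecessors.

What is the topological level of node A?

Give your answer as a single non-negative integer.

Op 1: add_edge(C, A). Edges now: 1
Op 2: add_edge(G, E). Edges now: 2
Op 3: add_edge(F, E). Edges now: 3
Op 4: add_edge(C, D). Edges now: 4
Op 5: add_edge(D, B). Edges now: 5
Compute levels (Kahn BFS):
  sources (in-degree 0): C, F, G
  process C: level=0
    C->A: in-degree(A)=0, level(A)=1, enqueue
    C->D: in-degree(D)=0, level(D)=1, enqueue
  process F: level=0
    F->E: in-degree(E)=1, level(E)>=1
  process G: level=0
    G->E: in-degree(E)=0, level(E)=1, enqueue
  process A: level=1
  process D: level=1
    D->B: in-degree(B)=0, level(B)=2, enqueue
  process E: level=1
  process B: level=2
All levels: A:1, B:2, C:0, D:1, E:1, F:0, G:0
level(A) = 1

Answer: 1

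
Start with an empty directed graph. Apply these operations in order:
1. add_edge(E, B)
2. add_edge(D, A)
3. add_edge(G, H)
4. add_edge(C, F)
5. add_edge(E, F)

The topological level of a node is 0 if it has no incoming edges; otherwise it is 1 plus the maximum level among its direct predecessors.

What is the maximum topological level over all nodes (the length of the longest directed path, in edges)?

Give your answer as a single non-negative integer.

Answer: 1

Derivation:
Op 1: add_edge(E, B). Edges now: 1
Op 2: add_edge(D, A). Edges now: 2
Op 3: add_edge(G, H). Edges now: 3
Op 4: add_edge(C, F). Edges now: 4
Op 5: add_edge(E, F). Edges now: 5
Compute levels (Kahn BFS):
  sources (in-degree 0): C, D, E, G
  process C: level=0
    C->F: in-degree(F)=1, level(F)>=1
  process D: level=0
    D->A: in-degree(A)=0, level(A)=1, enqueue
  process E: level=0
    E->B: in-degree(B)=0, level(B)=1, enqueue
    E->F: in-degree(F)=0, level(F)=1, enqueue
  process G: level=0
    G->H: in-degree(H)=0, level(H)=1, enqueue
  process A: level=1
  process B: level=1
  process F: level=1
  process H: level=1
All levels: A:1, B:1, C:0, D:0, E:0, F:1, G:0, H:1
max level = 1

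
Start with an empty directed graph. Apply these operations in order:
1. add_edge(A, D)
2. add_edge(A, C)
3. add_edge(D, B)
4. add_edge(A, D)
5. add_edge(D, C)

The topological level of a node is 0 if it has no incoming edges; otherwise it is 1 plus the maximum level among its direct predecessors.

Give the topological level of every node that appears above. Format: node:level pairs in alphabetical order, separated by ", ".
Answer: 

Op 1: add_edge(A, D). Edges now: 1
Op 2: add_edge(A, C). Edges now: 2
Op 3: add_edge(D, B). Edges now: 3
Op 4: add_edge(A, D) (duplicate, no change). Edges now: 3
Op 5: add_edge(D, C). Edges now: 4
Compute levels (Kahn BFS):
  sources (in-degree 0): A
  process A: level=0
    A->C: in-degree(C)=1, level(C)>=1
    A->D: in-degree(D)=0, level(D)=1, enqueue
  process D: level=1
    D->B: in-degree(B)=0, level(B)=2, enqueue
    D->C: in-degree(C)=0, level(C)=2, enqueue
  process B: level=2
  process C: level=2
All levels: A:0, B:2, C:2, D:1

Answer: A:0, B:2, C:2, D:1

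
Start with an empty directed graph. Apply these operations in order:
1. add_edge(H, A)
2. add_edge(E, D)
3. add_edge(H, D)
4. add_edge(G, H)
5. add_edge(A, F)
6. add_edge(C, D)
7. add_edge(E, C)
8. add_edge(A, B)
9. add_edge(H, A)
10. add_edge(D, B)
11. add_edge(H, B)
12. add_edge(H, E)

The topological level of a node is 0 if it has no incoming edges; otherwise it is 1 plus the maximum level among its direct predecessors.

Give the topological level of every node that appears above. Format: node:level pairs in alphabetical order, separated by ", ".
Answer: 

Answer: A:2, B:5, C:3, D:4, E:2, F:3, G:0, H:1

Derivation:
Op 1: add_edge(H, A). Edges now: 1
Op 2: add_edge(E, D). Edges now: 2
Op 3: add_edge(H, D). Edges now: 3
Op 4: add_edge(G, H). Edges now: 4
Op 5: add_edge(A, F). Edges now: 5
Op 6: add_edge(C, D). Edges now: 6
Op 7: add_edge(E, C). Edges now: 7
Op 8: add_edge(A, B). Edges now: 8
Op 9: add_edge(H, A) (duplicate, no change). Edges now: 8
Op 10: add_edge(D, B). Edges now: 9
Op 11: add_edge(H, B). Edges now: 10
Op 12: add_edge(H, E). Edges now: 11
Compute levels (Kahn BFS):
  sources (in-degree 0): G
  process G: level=0
    G->H: in-degree(H)=0, level(H)=1, enqueue
  process H: level=1
    H->A: in-degree(A)=0, level(A)=2, enqueue
    H->B: in-degree(B)=2, level(B)>=2
    H->D: in-degree(D)=2, level(D)>=2
    H->E: in-degree(E)=0, level(E)=2, enqueue
  process A: level=2
    A->B: in-degree(B)=1, level(B)>=3
    A->F: in-degree(F)=0, level(F)=3, enqueue
  process E: level=2
    E->C: in-degree(C)=0, level(C)=3, enqueue
    E->D: in-degree(D)=1, level(D)>=3
  process F: level=3
  process C: level=3
    C->D: in-degree(D)=0, level(D)=4, enqueue
  process D: level=4
    D->B: in-degree(B)=0, level(B)=5, enqueue
  process B: level=5
All levels: A:2, B:5, C:3, D:4, E:2, F:3, G:0, H:1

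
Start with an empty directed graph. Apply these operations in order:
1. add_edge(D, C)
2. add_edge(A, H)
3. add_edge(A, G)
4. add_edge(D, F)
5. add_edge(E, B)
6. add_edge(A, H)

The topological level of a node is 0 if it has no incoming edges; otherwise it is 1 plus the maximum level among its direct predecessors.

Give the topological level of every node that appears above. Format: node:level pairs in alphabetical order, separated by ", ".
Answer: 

Op 1: add_edge(D, C). Edges now: 1
Op 2: add_edge(A, H). Edges now: 2
Op 3: add_edge(A, G). Edges now: 3
Op 4: add_edge(D, F). Edges now: 4
Op 5: add_edge(E, B). Edges now: 5
Op 6: add_edge(A, H) (duplicate, no change). Edges now: 5
Compute levels (Kahn BFS):
  sources (in-degree 0): A, D, E
  process A: level=0
    A->G: in-degree(G)=0, level(G)=1, enqueue
    A->H: in-degree(H)=0, level(H)=1, enqueue
  process D: level=0
    D->C: in-degree(C)=0, level(C)=1, enqueue
    D->F: in-degree(F)=0, level(F)=1, enqueue
  process E: level=0
    E->B: in-degree(B)=0, level(B)=1, enqueue
  process G: level=1
  process H: level=1
  process C: level=1
  process F: level=1
  process B: level=1
All levels: A:0, B:1, C:1, D:0, E:0, F:1, G:1, H:1

Answer: A:0, B:1, C:1, D:0, E:0, F:1, G:1, H:1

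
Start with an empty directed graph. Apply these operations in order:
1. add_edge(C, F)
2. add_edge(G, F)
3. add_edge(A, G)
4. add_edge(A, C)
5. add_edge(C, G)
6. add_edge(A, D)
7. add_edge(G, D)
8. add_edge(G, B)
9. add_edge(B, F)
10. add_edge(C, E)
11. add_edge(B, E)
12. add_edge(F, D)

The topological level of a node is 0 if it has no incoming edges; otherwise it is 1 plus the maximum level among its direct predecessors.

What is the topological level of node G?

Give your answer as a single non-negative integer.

Answer: 2

Derivation:
Op 1: add_edge(C, F). Edges now: 1
Op 2: add_edge(G, F). Edges now: 2
Op 3: add_edge(A, G). Edges now: 3
Op 4: add_edge(A, C). Edges now: 4
Op 5: add_edge(C, G). Edges now: 5
Op 6: add_edge(A, D). Edges now: 6
Op 7: add_edge(G, D). Edges now: 7
Op 8: add_edge(G, B). Edges now: 8
Op 9: add_edge(B, F). Edges now: 9
Op 10: add_edge(C, E). Edges now: 10
Op 11: add_edge(B, E). Edges now: 11
Op 12: add_edge(F, D). Edges now: 12
Compute levels (Kahn BFS):
  sources (in-degree 0): A
  process A: level=0
    A->C: in-degree(C)=0, level(C)=1, enqueue
    A->D: in-degree(D)=2, level(D)>=1
    A->G: in-degree(G)=1, level(G)>=1
  process C: level=1
    C->E: in-degree(E)=1, level(E)>=2
    C->F: in-degree(F)=2, level(F)>=2
    C->G: in-degree(G)=0, level(G)=2, enqueue
  process G: level=2
    G->B: in-degree(B)=0, level(B)=3, enqueue
    G->D: in-degree(D)=1, level(D)>=3
    G->F: in-degree(F)=1, level(F)>=3
  process B: level=3
    B->E: in-degree(E)=0, level(E)=4, enqueue
    B->F: in-degree(F)=0, level(F)=4, enqueue
  process E: level=4
  process F: level=4
    F->D: in-degree(D)=0, level(D)=5, enqueue
  process D: level=5
All levels: A:0, B:3, C:1, D:5, E:4, F:4, G:2
level(G) = 2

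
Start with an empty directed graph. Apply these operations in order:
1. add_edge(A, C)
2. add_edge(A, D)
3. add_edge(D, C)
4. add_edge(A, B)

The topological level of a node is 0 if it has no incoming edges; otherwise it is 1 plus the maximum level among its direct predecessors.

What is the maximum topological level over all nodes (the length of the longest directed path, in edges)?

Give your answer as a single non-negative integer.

Answer: 2

Derivation:
Op 1: add_edge(A, C). Edges now: 1
Op 2: add_edge(A, D). Edges now: 2
Op 3: add_edge(D, C). Edges now: 3
Op 4: add_edge(A, B). Edges now: 4
Compute levels (Kahn BFS):
  sources (in-degree 0): A
  process A: level=0
    A->B: in-degree(B)=0, level(B)=1, enqueue
    A->C: in-degree(C)=1, level(C)>=1
    A->D: in-degree(D)=0, level(D)=1, enqueue
  process B: level=1
  process D: level=1
    D->C: in-degree(C)=0, level(C)=2, enqueue
  process C: level=2
All levels: A:0, B:1, C:2, D:1
max level = 2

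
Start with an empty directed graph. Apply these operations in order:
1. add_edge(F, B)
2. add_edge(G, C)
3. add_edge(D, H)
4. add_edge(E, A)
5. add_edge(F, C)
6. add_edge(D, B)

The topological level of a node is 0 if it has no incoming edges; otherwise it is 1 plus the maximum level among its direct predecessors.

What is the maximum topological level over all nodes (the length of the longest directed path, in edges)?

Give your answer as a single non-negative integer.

Op 1: add_edge(F, B). Edges now: 1
Op 2: add_edge(G, C). Edges now: 2
Op 3: add_edge(D, H). Edges now: 3
Op 4: add_edge(E, A). Edges now: 4
Op 5: add_edge(F, C). Edges now: 5
Op 6: add_edge(D, B). Edges now: 6
Compute levels (Kahn BFS):
  sources (in-degree 0): D, E, F, G
  process D: level=0
    D->B: in-degree(B)=1, level(B)>=1
    D->H: in-degree(H)=0, level(H)=1, enqueue
  process E: level=0
    E->A: in-degree(A)=0, level(A)=1, enqueue
  process F: level=0
    F->B: in-degree(B)=0, level(B)=1, enqueue
    F->C: in-degree(C)=1, level(C)>=1
  process G: level=0
    G->C: in-degree(C)=0, level(C)=1, enqueue
  process H: level=1
  process A: level=1
  process B: level=1
  process C: level=1
All levels: A:1, B:1, C:1, D:0, E:0, F:0, G:0, H:1
max level = 1

Answer: 1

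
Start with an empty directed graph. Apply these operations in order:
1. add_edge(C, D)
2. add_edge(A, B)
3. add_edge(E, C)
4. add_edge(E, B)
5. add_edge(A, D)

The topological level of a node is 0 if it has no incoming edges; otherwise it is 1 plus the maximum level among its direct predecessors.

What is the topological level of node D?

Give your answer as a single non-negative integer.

Answer: 2

Derivation:
Op 1: add_edge(C, D). Edges now: 1
Op 2: add_edge(A, B). Edges now: 2
Op 3: add_edge(E, C). Edges now: 3
Op 4: add_edge(E, B). Edges now: 4
Op 5: add_edge(A, D). Edges now: 5
Compute levels (Kahn BFS):
  sources (in-degree 0): A, E
  process A: level=0
    A->B: in-degree(B)=1, level(B)>=1
    A->D: in-degree(D)=1, level(D)>=1
  process E: level=0
    E->B: in-degree(B)=0, level(B)=1, enqueue
    E->C: in-degree(C)=0, level(C)=1, enqueue
  process B: level=1
  process C: level=1
    C->D: in-degree(D)=0, level(D)=2, enqueue
  process D: level=2
All levels: A:0, B:1, C:1, D:2, E:0
level(D) = 2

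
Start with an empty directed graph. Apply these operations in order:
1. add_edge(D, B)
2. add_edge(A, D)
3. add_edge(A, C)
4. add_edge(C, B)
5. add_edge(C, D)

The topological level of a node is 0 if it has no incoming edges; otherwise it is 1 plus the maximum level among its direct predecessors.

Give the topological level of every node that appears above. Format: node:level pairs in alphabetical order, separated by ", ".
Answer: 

Answer: A:0, B:3, C:1, D:2

Derivation:
Op 1: add_edge(D, B). Edges now: 1
Op 2: add_edge(A, D). Edges now: 2
Op 3: add_edge(A, C). Edges now: 3
Op 4: add_edge(C, B). Edges now: 4
Op 5: add_edge(C, D). Edges now: 5
Compute levels (Kahn BFS):
  sources (in-degree 0): A
  process A: level=0
    A->C: in-degree(C)=0, level(C)=1, enqueue
    A->D: in-degree(D)=1, level(D)>=1
  process C: level=1
    C->B: in-degree(B)=1, level(B)>=2
    C->D: in-degree(D)=0, level(D)=2, enqueue
  process D: level=2
    D->B: in-degree(B)=0, level(B)=3, enqueue
  process B: level=3
All levels: A:0, B:3, C:1, D:2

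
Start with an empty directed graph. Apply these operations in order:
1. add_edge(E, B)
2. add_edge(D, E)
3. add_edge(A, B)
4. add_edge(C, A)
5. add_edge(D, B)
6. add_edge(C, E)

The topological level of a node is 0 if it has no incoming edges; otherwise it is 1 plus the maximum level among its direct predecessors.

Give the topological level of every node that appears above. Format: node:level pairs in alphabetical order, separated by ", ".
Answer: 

Op 1: add_edge(E, B). Edges now: 1
Op 2: add_edge(D, E). Edges now: 2
Op 3: add_edge(A, B). Edges now: 3
Op 4: add_edge(C, A). Edges now: 4
Op 5: add_edge(D, B). Edges now: 5
Op 6: add_edge(C, E). Edges now: 6
Compute levels (Kahn BFS):
  sources (in-degree 0): C, D
  process C: level=0
    C->A: in-degree(A)=0, level(A)=1, enqueue
    C->E: in-degree(E)=1, level(E)>=1
  process D: level=0
    D->B: in-degree(B)=2, level(B)>=1
    D->E: in-degree(E)=0, level(E)=1, enqueue
  process A: level=1
    A->B: in-degree(B)=1, level(B)>=2
  process E: level=1
    E->B: in-degree(B)=0, level(B)=2, enqueue
  process B: level=2
All levels: A:1, B:2, C:0, D:0, E:1

Answer: A:1, B:2, C:0, D:0, E:1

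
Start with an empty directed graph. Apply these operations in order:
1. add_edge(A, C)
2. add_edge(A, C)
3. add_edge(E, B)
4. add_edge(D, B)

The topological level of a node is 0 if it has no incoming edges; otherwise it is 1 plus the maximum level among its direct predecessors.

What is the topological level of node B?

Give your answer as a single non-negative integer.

Answer: 1

Derivation:
Op 1: add_edge(A, C). Edges now: 1
Op 2: add_edge(A, C) (duplicate, no change). Edges now: 1
Op 3: add_edge(E, B). Edges now: 2
Op 4: add_edge(D, B). Edges now: 3
Compute levels (Kahn BFS):
  sources (in-degree 0): A, D, E
  process A: level=0
    A->C: in-degree(C)=0, level(C)=1, enqueue
  process D: level=0
    D->B: in-degree(B)=1, level(B)>=1
  process E: level=0
    E->B: in-degree(B)=0, level(B)=1, enqueue
  process C: level=1
  process B: level=1
All levels: A:0, B:1, C:1, D:0, E:0
level(B) = 1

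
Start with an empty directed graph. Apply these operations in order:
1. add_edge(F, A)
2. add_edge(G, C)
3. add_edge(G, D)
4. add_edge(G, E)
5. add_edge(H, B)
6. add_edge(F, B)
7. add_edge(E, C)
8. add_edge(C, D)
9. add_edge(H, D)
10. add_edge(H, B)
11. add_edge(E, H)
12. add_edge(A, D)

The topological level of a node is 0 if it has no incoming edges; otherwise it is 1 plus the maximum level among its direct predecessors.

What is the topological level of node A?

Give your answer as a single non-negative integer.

Answer: 1

Derivation:
Op 1: add_edge(F, A). Edges now: 1
Op 2: add_edge(G, C). Edges now: 2
Op 3: add_edge(G, D). Edges now: 3
Op 4: add_edge(G, E). Edges now: 4
Op 5: add_edge(H, B). Edges now: 5
Op 6: add_edge(F, B). Edges now: 6
Op 7: add_edge(E, C). Edges now: 7
Op 8: add_edge(C, D). Edges now: 8
Op 9: add_edge(H, D). Edges now: 9
Op 10: add_edge(H, B) (duplicate, no change). Edges now: 9
Op 11: add_edge(E, H). Edges now: 10
Op 12: add_edge(A, D). Edges now: 11
Compute levels (Kahn BFS):
  sources (in-degree 0): F, G
  process F: level=0
    F->A: in-degree(A)=0, level(A)=1, enqueue
    F->B: in-degree(B)=1, level(B)>=1
  process G: level=0
    G->C: in-degree(C)=1, level(C)>=1
    G->D: in-degree(D)=3, level(D)>=1
    G->E: in-degree(E)=0, level(E)=1, enqueue
  process A: level=1
    A->D: in-degree(D)=2, level(D)>=2
  process E: level=1
    E->C: in-degree(C)=0, level(C)=2, enqueue
    E->H: in-degree(H)=0, level(H)=2, enqueue
  process C: level=2
    C->D: in-degree(D)=1, level(D)>=3
  process H: level=2
    H->B: in-degree(B)=0, level(B)=3, enqueue
    H->D: in-degree(D)=0, level(D)=3, enqueue
  process B: level=3
  process D: level=3
All levels: A:1, B:3, C:2, D:3, E:1, F:0, G:0, H:2
level(A) = 1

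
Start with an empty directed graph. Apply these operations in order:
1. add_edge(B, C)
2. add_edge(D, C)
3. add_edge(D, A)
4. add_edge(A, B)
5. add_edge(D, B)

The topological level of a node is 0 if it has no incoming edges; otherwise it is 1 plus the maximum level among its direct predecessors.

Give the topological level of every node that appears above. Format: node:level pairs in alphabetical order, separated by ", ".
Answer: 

Answer: A:1, B:2, C:3, D:0

Derivation:
Op 1: add_edge(B, C). Edges now: 1
Op 2: add_edge(D, C). Edges now: 2
Op 3: add_edge(D, A). Edges now: 3
Op 4: add_edge(A, B). Edges now: 4
Op 5: add_edge(D, B). Edges now: 5
Compute levels (Kahn BFS):
  sources (in-degree 0): D
  process D: level=0
    D->A: in-degree(A)=0, level(A)=1, enqueue
    D->B: in-degree(B)=1, level(B)>=1
    D->C: in-degree(C)=1, level(C)>=1
  process A: level=1
    A->B: in-degree(B)=0, level(B)=2, enqueue
  process B: level=2
    B->C: in-degree(C)=0, level(C)=3, enqueue
  process C: level=3
All levels: A:1, B:2, C:3, D:0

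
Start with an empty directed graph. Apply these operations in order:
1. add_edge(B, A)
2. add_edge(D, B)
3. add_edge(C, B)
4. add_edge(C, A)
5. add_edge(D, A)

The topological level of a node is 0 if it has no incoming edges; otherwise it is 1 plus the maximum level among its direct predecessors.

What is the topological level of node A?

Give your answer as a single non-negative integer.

Answer: 2

Derivation:
Op 1: add_edge(B, A). Edges now: 1
Op 2: add_edge(D, B). Edges now: 2
Op 3: add_edge(C, B). Edges now: 3
Op 4: add_edge(C, A). Edges now: 4
Op 5: add_edge(D, A). Edges now: 5
Compute levels (Kahn BFS):
  sources (in-degree 0): C, D
  process C: level=0
    C->A: in-degree(A)=2, level(A)>=1
    C->B: in-degree(B)=1, level(B)>=1
  process D: level=0
    D->A: in-degree(A)=1, level(A)>=1
    D->B: in-degree(B)=0, level(B)=1, enqueue
  process B: level=1
    B->A: in-degree(A)=0, level(A)=2, enqueue
  process A: level=2
All levels: A:2, B:1, C:0, D:0
level(A) = 2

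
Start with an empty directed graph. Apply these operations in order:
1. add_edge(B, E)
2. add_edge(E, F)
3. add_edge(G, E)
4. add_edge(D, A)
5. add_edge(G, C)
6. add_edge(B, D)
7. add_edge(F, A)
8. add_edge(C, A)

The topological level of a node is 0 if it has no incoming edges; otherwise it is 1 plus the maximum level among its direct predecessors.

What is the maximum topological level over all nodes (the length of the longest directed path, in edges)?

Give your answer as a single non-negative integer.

Answer: 3

Derivation:
Op 1: add_edge(B, E). Edges now: 1
Op 2: add_edge(E, F). Edges now: 2
Op 3: add_edge(G, E). Edges now: 3
Op 4: add_edge(D, A). Edges now: 4
Op 5: add_edge(G, C). Edges now: 5
Op 6: add_edge(B, D). Edges now: 6
Op 7: add_edge(F, A). Edges now: 7
Op 8: add_edge(C, A). Edges now: 8
Compute levels (Kahn BFS):
  sources (in-degree 0): B, G
  process B: level=0
    B->D: in-degree(D)=0, level(D)=1, enqueue
    B->E: in-degree(E)=1, level(E)>=1
  process G: level=0
    G->C: in-degree(C)=0, level(C)=1, enqueue
    G->E: in-degree(E)=0, level(E)=1, enqueue
  process D: level=1
    D->A: in-degree(A)=2, level(A)>=2
  process C: level=1
    C->A: in-degree(A)=1, level(A)>=2
  process E: level=1
    E->F: in-degree(F)=0, level(F)=2, enqueue
  process F: level=2
    F->A: in-degree(A)=0, level(A)=3, enqueue
  process A: level=3
All levels: A:3, B:0, C:1, D:1, E:1, F:2, G:0
max level = 3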